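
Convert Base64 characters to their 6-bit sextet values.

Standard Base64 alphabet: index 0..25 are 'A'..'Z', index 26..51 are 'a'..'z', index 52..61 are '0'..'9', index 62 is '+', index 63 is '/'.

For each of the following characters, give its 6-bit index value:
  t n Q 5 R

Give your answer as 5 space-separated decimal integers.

't': a..z range, 26 + ord('t') − ord('a') = 45
'n': a..z range, 26 + ord('n') − ord('a') = 39
'Q': A..Z range, ord('Q') − ord('A') = 16
'5': 0..9 range, 52 + ord('5') − ord('0') = 57
'R': A..Z range, ord('R') − ord('A') = 17

Answer: 45 39 16 57 17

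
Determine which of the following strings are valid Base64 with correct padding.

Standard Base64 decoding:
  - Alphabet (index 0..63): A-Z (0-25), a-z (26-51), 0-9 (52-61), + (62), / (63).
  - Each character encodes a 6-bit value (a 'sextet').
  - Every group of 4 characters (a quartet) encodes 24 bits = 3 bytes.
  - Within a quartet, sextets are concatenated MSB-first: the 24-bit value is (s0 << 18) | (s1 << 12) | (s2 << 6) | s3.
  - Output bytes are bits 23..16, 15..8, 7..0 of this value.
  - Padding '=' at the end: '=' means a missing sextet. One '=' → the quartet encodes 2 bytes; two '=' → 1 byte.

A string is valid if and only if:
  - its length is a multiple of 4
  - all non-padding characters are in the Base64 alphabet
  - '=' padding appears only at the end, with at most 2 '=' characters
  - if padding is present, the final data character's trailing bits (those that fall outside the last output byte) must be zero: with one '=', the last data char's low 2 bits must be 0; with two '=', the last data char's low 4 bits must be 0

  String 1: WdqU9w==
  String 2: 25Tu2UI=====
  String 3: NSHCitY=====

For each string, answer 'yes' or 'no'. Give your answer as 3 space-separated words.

Answer: yes no no

Derivation:
String 1: 'WdqU9w==' → valid
String 2: '25Tu2UI=====' → invalid (5 pad chars (max 2))
String 3: 'NSHCitY=====' → invalid (5 pad chars (max 2))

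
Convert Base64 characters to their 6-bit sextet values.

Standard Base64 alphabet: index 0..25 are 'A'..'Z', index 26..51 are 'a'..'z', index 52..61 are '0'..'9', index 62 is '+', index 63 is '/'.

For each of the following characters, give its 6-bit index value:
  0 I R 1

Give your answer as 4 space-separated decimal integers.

Answer: 52 8 17 53

Derivation:
'0': 0..9 range, 52 + ord('0') − ord('0') = 52
'I': A..Z range, ord('I') − ord('A') = 8
'R': A..Z range, ord('R') − ord('A') = 17
'1': 0..9 range, 52 + ord('1') − ord('0') = 53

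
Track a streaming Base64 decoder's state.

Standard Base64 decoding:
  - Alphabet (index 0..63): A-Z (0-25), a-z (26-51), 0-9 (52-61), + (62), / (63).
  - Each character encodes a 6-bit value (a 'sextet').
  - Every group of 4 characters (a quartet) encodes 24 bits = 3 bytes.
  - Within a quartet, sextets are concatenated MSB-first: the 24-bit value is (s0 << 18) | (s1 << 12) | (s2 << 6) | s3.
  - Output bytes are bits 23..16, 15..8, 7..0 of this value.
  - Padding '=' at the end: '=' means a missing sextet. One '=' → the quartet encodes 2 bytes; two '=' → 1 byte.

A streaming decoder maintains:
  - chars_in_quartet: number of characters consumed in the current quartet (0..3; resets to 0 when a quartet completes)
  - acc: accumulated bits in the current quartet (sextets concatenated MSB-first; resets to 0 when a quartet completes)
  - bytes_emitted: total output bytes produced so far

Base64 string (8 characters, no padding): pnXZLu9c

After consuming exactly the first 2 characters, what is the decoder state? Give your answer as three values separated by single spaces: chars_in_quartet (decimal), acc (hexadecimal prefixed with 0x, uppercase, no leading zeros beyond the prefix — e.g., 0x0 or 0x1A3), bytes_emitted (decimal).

Answer: 2 0xA67 0

Derivation:
After char 0 ('p'=41): chars_in_quartet=1 acc=0x29 bytes_emitted=0
After char 1 ('n'=39): chars_in_quartet=2 acc=0xA67 bytes_emitted=0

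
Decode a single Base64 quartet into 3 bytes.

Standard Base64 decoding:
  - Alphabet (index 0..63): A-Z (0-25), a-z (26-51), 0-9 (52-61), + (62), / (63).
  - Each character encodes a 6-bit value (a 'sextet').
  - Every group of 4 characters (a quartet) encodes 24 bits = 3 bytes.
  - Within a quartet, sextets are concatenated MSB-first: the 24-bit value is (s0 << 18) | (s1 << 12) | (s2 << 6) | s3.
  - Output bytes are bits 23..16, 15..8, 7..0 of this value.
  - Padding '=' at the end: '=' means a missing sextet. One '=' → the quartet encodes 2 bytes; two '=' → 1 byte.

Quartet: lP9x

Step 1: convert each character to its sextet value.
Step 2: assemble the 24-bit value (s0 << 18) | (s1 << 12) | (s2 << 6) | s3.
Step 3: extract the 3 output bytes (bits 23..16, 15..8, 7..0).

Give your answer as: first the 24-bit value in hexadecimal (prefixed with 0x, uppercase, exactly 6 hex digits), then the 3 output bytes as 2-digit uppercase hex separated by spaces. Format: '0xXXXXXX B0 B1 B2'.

Sextets: l=37, P=15, 9=61, x=49
24-bit: (37<<18) | (15<<12) | (61<<6) | 49
      = 0x940000 | 0x00F000 | 0x000F40 | 0x000031
      = 0x94FF71
Bytes: (v>>16)&0xFF=94, (v>>8)&0xFF=FF, v&0xFF=71

Answer: 0x94FF71 94 FF 71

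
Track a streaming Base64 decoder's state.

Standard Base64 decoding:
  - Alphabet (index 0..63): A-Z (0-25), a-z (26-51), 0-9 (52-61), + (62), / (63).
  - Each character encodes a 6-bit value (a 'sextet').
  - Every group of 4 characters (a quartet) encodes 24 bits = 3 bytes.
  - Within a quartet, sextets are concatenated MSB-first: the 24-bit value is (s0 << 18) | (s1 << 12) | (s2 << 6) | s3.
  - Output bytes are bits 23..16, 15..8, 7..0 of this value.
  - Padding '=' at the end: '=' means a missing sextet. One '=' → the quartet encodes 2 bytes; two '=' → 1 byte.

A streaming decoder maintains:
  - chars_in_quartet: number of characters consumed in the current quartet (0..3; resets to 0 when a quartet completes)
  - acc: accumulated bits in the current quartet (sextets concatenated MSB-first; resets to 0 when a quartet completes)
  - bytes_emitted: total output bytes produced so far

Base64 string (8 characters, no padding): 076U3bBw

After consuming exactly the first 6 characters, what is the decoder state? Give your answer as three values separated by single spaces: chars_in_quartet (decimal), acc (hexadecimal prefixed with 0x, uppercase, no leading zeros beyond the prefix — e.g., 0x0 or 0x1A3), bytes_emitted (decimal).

Answer: 2 0xDDB 3

Derivation:
After char 0 ('0'=52): chars_in_quartet=1 acc=0x34 bytes_emitted=0
After char 1 ('7'=59): chars_in_quartet=2 acc=0xD3B bytes_emitted=0
After char 2 ('6'=58): chars_in_quartet=3 acc=0x34EFA bytes_emitted=0
After char 3 ('U'=20): chars_in_quartet=4 acc=0xD3BE94 -> emit D3 BE 94, reset; bytes_emitted=3
After char 4 ('3'=55): chars_in_quartet=1 acc=0x37 bytes_emitted=3
After char 5 ('b'=27): chars_in_quartet=2 acc=0xDDB bytes_emitted=3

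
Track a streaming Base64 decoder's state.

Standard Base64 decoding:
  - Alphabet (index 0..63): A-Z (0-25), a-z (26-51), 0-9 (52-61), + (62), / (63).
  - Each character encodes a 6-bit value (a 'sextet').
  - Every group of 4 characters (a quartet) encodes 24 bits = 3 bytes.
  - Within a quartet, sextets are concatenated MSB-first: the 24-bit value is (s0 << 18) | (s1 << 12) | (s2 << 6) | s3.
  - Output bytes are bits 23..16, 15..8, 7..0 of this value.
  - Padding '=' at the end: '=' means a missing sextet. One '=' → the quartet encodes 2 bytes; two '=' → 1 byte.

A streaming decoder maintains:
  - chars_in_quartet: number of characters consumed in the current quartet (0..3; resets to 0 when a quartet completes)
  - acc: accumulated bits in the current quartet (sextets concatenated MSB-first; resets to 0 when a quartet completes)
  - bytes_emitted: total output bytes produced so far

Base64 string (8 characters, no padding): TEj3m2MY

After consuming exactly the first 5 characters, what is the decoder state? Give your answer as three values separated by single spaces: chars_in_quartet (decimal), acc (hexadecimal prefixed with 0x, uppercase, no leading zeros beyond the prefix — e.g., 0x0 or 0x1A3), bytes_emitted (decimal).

After char 0 ('T'=19): chars_in_quartet=1 acc=0x13 bytes_emitted=0
After char 1 ('E'=4): chars_in_quartet=2 acc=0x4C4 bytes_emitted=0
After char 2 ('j'=35): chars_in_quartet=3 acc=0x13123 bytes_emitted=0
After char 3 ('3'=55): chars_in_quartet=4 acc=0x4C48F7 -> emit 4C 48 F7, reset; bytes_emitted=3
After char 4 ('m'=38): chars_in_quartet=1 acc=0x26 bytes_emitted=3

Answer: 1 0x26 3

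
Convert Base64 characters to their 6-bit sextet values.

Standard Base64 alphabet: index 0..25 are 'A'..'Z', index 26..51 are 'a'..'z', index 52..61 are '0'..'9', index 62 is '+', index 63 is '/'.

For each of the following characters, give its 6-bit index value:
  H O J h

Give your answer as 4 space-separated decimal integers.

'H': A..Z range, ord('H') − ord('A') = 7
'O': A..Z range, ord('O') − ord('A') = 14
'J': A..Z range, ord('J') − ord('A') = 9
'h': a..z range, 26 + ord('h') − ord('a') = 33

Answer: 7 14 9 33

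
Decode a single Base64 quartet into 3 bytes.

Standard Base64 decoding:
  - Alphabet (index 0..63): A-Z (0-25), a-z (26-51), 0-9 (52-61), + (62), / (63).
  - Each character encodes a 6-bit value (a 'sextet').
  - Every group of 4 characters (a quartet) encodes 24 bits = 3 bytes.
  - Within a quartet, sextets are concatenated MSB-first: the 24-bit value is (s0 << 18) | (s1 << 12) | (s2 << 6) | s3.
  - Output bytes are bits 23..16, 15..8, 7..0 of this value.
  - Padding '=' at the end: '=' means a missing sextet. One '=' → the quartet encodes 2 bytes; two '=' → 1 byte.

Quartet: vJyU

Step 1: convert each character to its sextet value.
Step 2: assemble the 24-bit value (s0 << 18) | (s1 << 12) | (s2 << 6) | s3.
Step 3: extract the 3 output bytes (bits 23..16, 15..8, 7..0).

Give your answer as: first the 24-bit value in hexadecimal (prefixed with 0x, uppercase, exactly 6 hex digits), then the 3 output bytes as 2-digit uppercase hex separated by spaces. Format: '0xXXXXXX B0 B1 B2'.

Answer: 0xBC9C94 BC 9C 94

Derivation:
Sextets: v=47, J=9, y=50, U=20
24-bit: (47<<18) | (9<<12) | (50<<6) | 20
      = 0xBC0000 | 0x009000 | 0x000C80 | 0x000014
      = 0xBC9C94
Bytes: (v>>16)&0xFF=BC, (v>>8)&0xFF=9C, v&0xFF=94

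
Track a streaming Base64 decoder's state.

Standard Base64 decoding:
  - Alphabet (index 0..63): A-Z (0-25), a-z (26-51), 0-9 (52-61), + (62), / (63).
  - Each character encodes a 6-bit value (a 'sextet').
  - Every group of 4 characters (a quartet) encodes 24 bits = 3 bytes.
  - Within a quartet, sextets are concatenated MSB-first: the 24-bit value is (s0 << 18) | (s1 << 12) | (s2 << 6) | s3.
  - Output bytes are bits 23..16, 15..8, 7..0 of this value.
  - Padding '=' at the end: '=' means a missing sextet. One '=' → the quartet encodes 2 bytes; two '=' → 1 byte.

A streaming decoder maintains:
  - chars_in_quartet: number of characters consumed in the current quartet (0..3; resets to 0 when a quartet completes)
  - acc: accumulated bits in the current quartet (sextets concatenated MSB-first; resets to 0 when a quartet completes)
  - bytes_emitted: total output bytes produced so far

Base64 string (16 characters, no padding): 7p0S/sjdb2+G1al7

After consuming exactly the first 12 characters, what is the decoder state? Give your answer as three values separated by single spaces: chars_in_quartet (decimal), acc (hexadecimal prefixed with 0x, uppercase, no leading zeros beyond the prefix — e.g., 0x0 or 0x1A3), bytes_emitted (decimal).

Answer: 0 0x0 9

Derivation:
After char 0 ('7'=59): chars_in_quartet=1 acc=0x3B bytes_emitted=0
After char 1 ('p'=41): chars_in_quartet=2 acc=0xEE9 bytes_emitted=0
After char 2 ('0'=52): chars_in_quartet=3 acc=0x3BA74 bytes_emitted=0
After char 3 ('S'=18): chars_in_quartet=4 acc=0xEE9D12 -> emit EE 9D 12, reset; bytes_emitted=3
After char 4 ('/'=63): chars_in_quartet=1 acc=0x3F bytes_emitted=3
After char 5 ('s'=44): chars_in_quartet=2 acc=0xFEC bytes_emitted=3
After char 6 ('j'=35): chars_in_quartet=3 acc=0x3FB23 bytes_emitted=3
After char 7 ('d'=29): chars_in_quartet=4 acc=0xFEC8DD -> emit FE C8 DD, reset; bytes_emitted=6
After char 8 ('b'=27): chars_in_quartet=1 acc=0x1B bytes_emitted=6
After char 9 ('2'=54): chars_in_quartet=2 acc=0x6F6 bytes_emitted=6
After char 10 ('+'=62): chars_in_quartet=3 acc=0x1BDBE bytes_emitted=6
After char 11 ('G'=6): chars_in_quartet=4 acc=0x6F6F86 -> emit 6F 6F 86, reset; bytes_emitted=9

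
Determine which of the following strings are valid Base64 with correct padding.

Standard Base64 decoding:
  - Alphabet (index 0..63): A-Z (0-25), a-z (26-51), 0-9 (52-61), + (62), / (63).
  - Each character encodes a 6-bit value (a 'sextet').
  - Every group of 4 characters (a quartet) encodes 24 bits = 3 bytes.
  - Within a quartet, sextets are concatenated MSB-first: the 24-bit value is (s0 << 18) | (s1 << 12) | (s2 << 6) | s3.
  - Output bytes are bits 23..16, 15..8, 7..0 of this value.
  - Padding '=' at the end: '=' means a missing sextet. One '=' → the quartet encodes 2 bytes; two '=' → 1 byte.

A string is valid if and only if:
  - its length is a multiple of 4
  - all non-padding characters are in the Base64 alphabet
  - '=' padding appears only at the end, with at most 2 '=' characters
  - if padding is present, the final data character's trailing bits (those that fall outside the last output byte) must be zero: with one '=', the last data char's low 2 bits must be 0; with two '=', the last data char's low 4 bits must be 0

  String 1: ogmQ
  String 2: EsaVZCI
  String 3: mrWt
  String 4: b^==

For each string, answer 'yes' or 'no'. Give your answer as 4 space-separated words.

String 1: 'ogmQ' → valid
String 2: 'EsaVZCI' → invalid (len=7 not mult of 4)
String 3: 'mrWt' → valid
String 4: 'b^==' → invalid (bad char(s): ['^'])

Answer: yes no yes no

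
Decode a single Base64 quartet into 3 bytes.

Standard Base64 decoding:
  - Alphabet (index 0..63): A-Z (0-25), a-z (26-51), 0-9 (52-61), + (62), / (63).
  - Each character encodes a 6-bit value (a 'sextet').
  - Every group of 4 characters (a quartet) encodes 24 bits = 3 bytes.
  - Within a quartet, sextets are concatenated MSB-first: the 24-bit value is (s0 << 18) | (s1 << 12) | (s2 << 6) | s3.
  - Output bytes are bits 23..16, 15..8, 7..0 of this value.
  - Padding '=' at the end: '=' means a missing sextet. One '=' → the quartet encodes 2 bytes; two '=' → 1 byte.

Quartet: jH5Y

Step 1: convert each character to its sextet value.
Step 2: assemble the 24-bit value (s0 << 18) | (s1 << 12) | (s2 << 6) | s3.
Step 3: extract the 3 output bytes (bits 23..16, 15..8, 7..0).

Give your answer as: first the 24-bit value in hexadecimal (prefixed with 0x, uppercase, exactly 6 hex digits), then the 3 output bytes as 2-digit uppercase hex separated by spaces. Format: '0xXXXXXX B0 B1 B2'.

Sextets: j=35, H=7, 5=57, Y=24
24-bit: (35<<18) | (7<<12) | (57<<6) | 24
      = 0x8C0000 | 0x007000 | 0x000E40 | 0x000018
      = 0x8C7E58
Bytes: (v>>16)&0xFF=8C, (v>>8)&0xFF=7E, v&0xFF=58

Answer: 0x8C7E58 8C 7E 58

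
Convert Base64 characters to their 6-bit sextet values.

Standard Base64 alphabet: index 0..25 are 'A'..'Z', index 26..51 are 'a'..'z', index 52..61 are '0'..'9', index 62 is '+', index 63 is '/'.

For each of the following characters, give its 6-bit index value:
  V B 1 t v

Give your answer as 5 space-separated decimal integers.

Answer: 21 1 53 45 47

Derivation:
'V': A..Z range, ord('V') − ord('A') = 21
'B': A..Z range, ord('B') − ord('A') = 1
'1': 0..9 range, 52 + ord('1') − ord('0') = 53
't': a..z range, 26 + ord('t') − ord('a') = 45
'v': a..z range, 26 + ord('v') − ord('a') = 47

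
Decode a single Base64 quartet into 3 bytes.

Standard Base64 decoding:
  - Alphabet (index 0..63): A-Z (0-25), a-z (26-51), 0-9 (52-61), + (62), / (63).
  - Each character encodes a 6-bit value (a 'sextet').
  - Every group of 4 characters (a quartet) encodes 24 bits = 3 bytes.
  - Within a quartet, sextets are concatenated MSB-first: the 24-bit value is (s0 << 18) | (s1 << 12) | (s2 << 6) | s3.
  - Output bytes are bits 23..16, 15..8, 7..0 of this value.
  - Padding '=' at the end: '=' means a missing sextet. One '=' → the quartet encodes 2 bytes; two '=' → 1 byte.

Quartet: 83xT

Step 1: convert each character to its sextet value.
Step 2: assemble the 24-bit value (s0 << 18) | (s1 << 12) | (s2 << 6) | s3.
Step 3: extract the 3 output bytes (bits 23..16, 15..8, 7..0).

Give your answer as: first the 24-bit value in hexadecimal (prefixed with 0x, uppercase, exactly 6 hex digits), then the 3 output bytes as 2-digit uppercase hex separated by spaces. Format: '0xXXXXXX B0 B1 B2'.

Sextets: 8=60, 3=55, x=49, T=19
24-bit: (60<<18) | (55<<12) | (49<<6) | 19
      = 0xF00000 | 0x037000 | 0x000C40 | 0x000013
      = 0xF37C53
Bytes: (v>>16)&0xFF=F3, (v>>8)&0xFF=7C, v&0xFF=53

Answer: 0xF37C53 F3 7C 53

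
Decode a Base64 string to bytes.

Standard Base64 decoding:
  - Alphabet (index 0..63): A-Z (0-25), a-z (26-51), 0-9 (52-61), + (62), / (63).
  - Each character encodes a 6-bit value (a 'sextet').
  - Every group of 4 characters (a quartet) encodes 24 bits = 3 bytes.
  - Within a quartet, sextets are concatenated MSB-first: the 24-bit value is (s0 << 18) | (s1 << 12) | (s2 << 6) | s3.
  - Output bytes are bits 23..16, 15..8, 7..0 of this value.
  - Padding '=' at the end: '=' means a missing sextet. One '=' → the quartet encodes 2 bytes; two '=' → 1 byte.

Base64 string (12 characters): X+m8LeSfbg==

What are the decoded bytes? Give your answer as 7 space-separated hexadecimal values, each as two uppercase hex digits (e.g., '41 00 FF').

Answer: 5F E9 BC 2D E4 9F 6E

Derivation:
After char 0 ('X'=23): chars_in_quartet=1 acc=0x17 bytes_emitted=0
After char 1 ('+'=62): chars_in_quartet=2 acc=0x5FE bytes_emitted=0
After char 2 ('m'=38): chars_in_quartet=3 acc=0x17FA6 bytes_emitted=0
After char 3 ('8'=60): chars_in_quartet=4 acc=0x5FE9BC -> emit 5F E9 BC, reset; bytes_emitted=3
After char 4 ('L'=11): chars_in_quartet=1 acc=0xB bytes_emitted=3
After char 5 ('e'=30): chars_in_quartet=2 acc=0x2DE bytes_emitted=3
After char 6 ('S'=18): chars_in_quartet=3 acc=0xB792 bytes_emitted=3
After char 7 ('f'=31): chars_in_quartet=4 acc=0x2DE49F -> emit 2D E4 9F, reset; bytes_emitted=6
After char 8 ('b'=27): chars_in_quartet=1 acc=0x1B bytes_emitted=6
After char 9 ('g'=32): chars_in_quartet=2 acc=0x6E0 bytes_emitted=6
Padding '==': partial quartet acc=0x6E0 -> emit 6E; bytes_emitted=7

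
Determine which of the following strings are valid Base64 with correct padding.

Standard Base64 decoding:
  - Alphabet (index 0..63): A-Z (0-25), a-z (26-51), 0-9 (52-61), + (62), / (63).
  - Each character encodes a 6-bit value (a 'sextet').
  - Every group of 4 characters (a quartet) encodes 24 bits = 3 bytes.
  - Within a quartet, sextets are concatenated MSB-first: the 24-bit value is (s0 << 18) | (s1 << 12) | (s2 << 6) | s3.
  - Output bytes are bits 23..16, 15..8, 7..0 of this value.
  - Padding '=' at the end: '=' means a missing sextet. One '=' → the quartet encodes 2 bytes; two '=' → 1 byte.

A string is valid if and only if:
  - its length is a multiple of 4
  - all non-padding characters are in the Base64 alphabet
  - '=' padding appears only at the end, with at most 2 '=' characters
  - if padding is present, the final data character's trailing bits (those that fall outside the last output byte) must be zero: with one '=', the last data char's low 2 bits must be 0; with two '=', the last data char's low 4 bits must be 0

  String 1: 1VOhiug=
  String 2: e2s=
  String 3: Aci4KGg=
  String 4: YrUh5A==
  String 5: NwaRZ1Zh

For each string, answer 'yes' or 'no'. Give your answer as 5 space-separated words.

String 1: '1VOhiug=' → valid
String 2: 'e2s=' → valid
String 3: 'Aci4KGg=' → valid
String 4: 'YrUh5A==' → valid
String 5: 'NwaRZ1Zh' → valid

Answer: yes yes yes yes yes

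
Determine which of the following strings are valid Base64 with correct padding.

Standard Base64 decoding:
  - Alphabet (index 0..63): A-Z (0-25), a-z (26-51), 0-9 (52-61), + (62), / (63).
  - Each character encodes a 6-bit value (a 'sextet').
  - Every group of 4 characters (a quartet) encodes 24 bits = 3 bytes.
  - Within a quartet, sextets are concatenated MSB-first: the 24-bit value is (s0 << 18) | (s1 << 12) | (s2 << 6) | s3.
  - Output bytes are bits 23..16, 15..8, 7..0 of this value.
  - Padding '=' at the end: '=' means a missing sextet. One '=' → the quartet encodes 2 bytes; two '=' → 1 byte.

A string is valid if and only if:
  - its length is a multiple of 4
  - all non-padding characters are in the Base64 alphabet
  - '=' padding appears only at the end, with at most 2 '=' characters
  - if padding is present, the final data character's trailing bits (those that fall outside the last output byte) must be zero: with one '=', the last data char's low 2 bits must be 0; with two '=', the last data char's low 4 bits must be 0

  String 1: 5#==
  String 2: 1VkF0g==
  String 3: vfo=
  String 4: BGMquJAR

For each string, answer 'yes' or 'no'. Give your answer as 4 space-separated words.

String 1: '5#==' → invalid (bad char(s): ['#'])
String 2: '1VkF0g==' → valid
String 3: 'vfo=' → valid
String 4: 'BGMquJAR' → valid

Answer: no yes yes yes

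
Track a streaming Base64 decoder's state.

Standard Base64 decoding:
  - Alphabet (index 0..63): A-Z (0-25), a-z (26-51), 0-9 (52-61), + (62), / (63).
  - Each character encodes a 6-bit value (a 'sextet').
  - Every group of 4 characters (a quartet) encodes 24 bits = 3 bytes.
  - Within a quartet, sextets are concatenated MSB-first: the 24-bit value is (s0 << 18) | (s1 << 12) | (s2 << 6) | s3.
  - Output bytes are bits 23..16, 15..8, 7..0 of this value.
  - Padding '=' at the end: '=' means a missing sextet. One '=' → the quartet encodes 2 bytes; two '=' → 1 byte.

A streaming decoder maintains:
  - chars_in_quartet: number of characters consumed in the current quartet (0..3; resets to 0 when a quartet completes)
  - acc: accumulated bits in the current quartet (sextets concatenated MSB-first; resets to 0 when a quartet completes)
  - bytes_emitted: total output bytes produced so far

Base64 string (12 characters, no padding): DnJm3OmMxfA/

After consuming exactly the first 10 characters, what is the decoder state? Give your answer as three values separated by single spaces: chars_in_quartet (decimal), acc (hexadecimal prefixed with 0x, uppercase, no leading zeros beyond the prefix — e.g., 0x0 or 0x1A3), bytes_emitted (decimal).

After char 0 ('D'=3): chars_in_quartet=1 acc=0x3 bytes_emitted=0
After char 1 ('n'=39): chars_in_quartet=2 acc=0xE7 bytes_emitted=0
After char 2 ('J'=9): chars_in_quartet=3 acc=0x39C9 bytes_emitted=0
After char 3 ('m'=38): chars_in_quartet=4 acc=0xE7266 -> emit 0E 72 66, reset; bytes_emitted=3
After char 4 ('3'=55): chars_in_quartet=1 acc=0x37 bytes_emitted=3
After char 5 ('O'=14): chars_in_quartet=2 acc=0xDCE bytes_emitted=3
After char 6 ('m'=38): chars_in_quartet=3 acc=0x373A6 bytes_emitted=3
After char 7 ('M'=12): chars_in_quartet=4 acc=0xDCE98C -> emit DC E9 8C, reset; bytes_emitted=6
After char 8 ('x'=49): chars_in_quartet=1 acc=0x31 bytes_emitted=6
After char 9 ('f'=31): chars_in_quartet=2 acc=0xC5F bytes_emitted=6

Answer: 2 0xC5F 6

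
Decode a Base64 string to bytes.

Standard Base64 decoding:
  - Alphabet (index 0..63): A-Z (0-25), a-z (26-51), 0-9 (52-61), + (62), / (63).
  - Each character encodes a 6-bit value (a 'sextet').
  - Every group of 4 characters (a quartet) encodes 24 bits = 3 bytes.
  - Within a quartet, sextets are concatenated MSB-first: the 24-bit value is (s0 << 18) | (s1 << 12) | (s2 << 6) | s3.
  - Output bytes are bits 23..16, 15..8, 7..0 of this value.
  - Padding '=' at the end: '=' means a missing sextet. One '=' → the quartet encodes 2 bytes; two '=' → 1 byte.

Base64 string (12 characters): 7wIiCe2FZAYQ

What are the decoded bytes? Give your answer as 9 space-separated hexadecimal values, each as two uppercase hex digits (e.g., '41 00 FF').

After char 0 ('7'=59): chars_in_quartet=1 acc=0x3B bytes_emitted=0
After char 1 ('w'=48): chars_in_quartet=2 acc=0xEF0 bytes_emitted=0
After char 2 ('I'=8): chars_in_quartet=3 acc=0x3BC08 bytes_emitted=0
After char 3 ('i'=34): chars_in_quartet=4 acc=0xEF0222 -> emit EF 02 22, reset; bytes_emitted=3
After char 4 ('C'=2): chars_in_quartet=1 acc=0x2 bytes_emitted=3
After char 5 ('e'=30): chars_in_quartet=2 acc=0x9E bytes_emitted=3
After char 6 ('2'=54): chars_in_quartet=3 acc=0x27B6 bytes_emitted=3
After char 7 ('F'=5): chars_in_quartet=4 acc=0x9ED85 -> emit 09 ED 85, reset; bytes_emitted=6
After char 8 ('Z'=25): chars_in_quartet=1 acc=0x19 bytes_emitted=6
After char 9 ('A'=0): chars_in_quartet=2 acc=0x640 bytes_emitted=6
After char 10 ('Y'=24): chars_in_quartet=3 acc=0x19018 bytes_emitted=6
After char 11 ('Q'=16): chars_in_quartet=4 acc=0x640610 -> emit 64 06 10, reset; bytes_emitted=9

Answer: EF 02 22 09 ED 85 64 06 10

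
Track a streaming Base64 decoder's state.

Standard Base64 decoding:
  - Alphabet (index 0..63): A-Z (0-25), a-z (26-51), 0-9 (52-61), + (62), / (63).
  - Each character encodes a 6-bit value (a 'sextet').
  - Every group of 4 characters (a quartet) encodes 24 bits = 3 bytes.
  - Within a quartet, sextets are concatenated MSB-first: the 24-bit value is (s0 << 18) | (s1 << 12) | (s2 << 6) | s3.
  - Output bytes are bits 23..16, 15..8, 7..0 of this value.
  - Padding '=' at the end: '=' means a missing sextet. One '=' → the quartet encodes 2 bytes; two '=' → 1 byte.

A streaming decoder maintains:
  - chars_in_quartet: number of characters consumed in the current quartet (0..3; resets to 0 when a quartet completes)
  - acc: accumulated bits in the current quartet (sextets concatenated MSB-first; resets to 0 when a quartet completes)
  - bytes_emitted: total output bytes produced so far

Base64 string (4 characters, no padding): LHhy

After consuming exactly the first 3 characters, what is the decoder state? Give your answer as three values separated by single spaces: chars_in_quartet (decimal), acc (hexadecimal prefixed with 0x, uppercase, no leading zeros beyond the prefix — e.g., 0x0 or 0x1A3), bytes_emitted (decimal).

Answer: 3 0xB1E1 0

Derivation:
After char 0 ('L'=11): chars_in_quartet=1 acc=0xB bytes_emitted=0
After char 1 ('H'=7): chars_in_quartet=2 acc=0x2C7 bytes_emitted=0
After char 2 ('h'=33): chars_in_quartet=3 acc=0xB1E1 bytes_emitted=0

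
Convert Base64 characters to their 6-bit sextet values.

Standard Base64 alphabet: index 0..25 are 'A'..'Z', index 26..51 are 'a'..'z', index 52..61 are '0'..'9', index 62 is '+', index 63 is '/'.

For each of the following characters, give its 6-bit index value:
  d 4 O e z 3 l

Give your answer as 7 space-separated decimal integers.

'd': a..z range, 26 + ord('d') − ord('a') = 29
'4': 0..9 range, 52 + ord('4') − ord('0') = 56
'O': A..Z range, ord('O') − ord('A') = 14
'e': a..z range, 26 + ord('e') − ord('a') = 30
'z': a..z range, 26 + ord('z') − ord('a') = 51
'3': 0..9 range, 52 + ord('3') − ord('0') = 55
'l': a..z range, 26 + ord('l') − ord('a') = 37

Answer: 29 56 14 30 51 55 37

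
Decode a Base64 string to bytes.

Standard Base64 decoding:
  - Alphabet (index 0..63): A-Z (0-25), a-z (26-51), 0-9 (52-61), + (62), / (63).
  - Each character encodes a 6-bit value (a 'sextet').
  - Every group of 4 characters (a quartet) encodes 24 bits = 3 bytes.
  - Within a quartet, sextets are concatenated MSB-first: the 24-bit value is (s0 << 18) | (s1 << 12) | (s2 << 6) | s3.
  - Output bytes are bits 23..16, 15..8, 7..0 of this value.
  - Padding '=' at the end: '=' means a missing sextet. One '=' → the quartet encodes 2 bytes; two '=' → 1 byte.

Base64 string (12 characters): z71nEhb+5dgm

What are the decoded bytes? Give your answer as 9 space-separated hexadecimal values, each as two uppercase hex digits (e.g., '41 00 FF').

Answer: CF BD 67 12 16 FE E5 D8 26

Derivation:
After char 0 ('z'=51): chars_in_quartet=1 acc=0x33 bytes_emitted=0
After char 1 ('7'=59): chars_in_quartet=2 acc=0xCFB bytes_emitted=0
After char 2 ('1'=53): chars_in_quartet=3 acc=0x33EF5 bytes_emitted=0
After char 3 ('n'=39): chars_in_quartet=4 acc=0xCFBD67 -> emit CF BD 67, reset; bytes_emitted=3
After char 4 ('E'=4): chars_in_quartet=1 acc=0x4 bytes_emitted=3
After char 5 ('h'=33): chars_in_quartet=2 acc=0x121 bytes_emitted=3
After char 6 ('b'=27): chars_in_quartet=3 acc=0x485B bytes_emitted=3
After char 7 ('+'=62): chars_in_quartet=4 acc=0x1216FE -> emit 12 16 FE, reset; bytes_emitted=6
After char 8 ('5'=57): chars_in_quartet=1 acc=0x39 bytes_emitted=6
After char 9 ('d'=29): chars_in_quartet=2 acc=0xE5D bytes_emitted=6
After char 10 ('g'=32): chars_in_quartet=3 acc=0x39760 bytes_emitted=6
After char 11 ('m'=38): chars_in_quartet=4 acc=0xE5D826 -> emit E5 D8 26, reset; bytes_emitted=9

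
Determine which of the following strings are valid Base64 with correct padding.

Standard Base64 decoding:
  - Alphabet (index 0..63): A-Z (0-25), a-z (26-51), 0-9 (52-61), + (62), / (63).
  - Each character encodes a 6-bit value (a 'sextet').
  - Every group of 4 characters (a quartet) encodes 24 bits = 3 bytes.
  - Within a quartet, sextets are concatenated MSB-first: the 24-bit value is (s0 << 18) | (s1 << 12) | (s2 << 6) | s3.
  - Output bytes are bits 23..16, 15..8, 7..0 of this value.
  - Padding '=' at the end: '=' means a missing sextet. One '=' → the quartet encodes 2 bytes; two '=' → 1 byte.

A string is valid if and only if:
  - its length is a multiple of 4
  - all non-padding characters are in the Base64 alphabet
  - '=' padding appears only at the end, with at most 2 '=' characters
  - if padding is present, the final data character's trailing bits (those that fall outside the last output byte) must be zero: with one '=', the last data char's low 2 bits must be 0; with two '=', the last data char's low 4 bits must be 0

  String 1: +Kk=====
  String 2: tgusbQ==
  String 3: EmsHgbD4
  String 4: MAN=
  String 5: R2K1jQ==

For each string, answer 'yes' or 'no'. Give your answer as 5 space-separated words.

Answer: no yes yes no yes

Derivation:
String 1: '+Kk=====' → invalid (5 pad chars (max 2))
String 2: 'tgusbQ==' → valid
String 3: 'EmsHgbD4' → valid
String 4: 'MAN=' → invalid (bad trailing bits)
String 5: 'R2K1jQ==' → valid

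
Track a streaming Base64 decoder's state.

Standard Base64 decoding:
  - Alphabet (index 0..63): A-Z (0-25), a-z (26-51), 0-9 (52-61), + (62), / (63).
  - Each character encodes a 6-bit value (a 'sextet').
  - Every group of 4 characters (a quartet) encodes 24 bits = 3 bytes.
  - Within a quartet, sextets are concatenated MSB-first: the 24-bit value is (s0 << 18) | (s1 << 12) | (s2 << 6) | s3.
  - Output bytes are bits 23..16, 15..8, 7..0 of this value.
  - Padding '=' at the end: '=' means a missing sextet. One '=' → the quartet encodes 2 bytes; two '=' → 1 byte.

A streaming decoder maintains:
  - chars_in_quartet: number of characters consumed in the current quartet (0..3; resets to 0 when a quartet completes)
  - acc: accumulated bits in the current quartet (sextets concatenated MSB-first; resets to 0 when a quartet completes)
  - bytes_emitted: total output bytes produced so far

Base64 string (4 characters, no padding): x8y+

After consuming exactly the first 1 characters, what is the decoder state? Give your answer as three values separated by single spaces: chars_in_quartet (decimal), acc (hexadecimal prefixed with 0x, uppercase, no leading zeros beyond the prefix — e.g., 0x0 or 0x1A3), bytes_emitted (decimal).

After char 0 ('x'=49): chars_in_quartet=1 acc=0x31 bytes_emitted=0

Answer: 1 0x31 0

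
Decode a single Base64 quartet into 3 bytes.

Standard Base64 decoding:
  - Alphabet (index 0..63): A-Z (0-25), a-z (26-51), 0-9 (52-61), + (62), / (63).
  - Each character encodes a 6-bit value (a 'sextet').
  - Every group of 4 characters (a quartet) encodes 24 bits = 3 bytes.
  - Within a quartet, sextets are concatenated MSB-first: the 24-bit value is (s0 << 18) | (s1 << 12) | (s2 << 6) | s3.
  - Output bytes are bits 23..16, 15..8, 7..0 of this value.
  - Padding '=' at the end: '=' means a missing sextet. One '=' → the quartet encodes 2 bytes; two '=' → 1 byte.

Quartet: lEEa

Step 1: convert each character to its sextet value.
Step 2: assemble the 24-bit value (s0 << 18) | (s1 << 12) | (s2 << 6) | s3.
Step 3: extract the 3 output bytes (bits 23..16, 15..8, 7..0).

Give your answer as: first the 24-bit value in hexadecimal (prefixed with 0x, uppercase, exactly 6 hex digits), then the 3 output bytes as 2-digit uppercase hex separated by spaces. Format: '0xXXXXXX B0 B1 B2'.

Sextets: l=37, E=4, E=4, a=26
24-bit: (37<<18) | (4<<12) | (4<<6) | 26
      = 0x940000 | 0x004000 | 0x000100 | 0x00001A
      = 0x94411A
Bytes: (v>>16)&0xFF=94, (v>>8)&0xFF=41, v&0xFF=1A

Answer: 0x94411A 94 41 1A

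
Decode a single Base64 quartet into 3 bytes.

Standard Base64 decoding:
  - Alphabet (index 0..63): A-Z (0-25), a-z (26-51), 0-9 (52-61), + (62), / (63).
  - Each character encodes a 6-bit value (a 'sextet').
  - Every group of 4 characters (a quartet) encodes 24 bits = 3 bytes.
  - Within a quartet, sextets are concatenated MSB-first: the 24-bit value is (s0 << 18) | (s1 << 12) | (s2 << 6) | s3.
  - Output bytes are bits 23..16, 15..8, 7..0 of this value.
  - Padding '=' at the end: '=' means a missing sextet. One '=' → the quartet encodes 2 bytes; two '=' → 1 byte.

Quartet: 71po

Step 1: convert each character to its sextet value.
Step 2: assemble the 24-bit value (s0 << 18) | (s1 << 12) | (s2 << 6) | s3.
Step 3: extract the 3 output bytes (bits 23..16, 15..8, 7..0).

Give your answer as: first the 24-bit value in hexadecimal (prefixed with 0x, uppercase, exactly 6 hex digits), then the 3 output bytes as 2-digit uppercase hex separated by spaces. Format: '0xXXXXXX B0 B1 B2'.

Sextets: 7=59, 1=53, p=41, o=40
24-bit: (59<<18) | (53<<12) | (41<<6) | 40
      = 0xEC0000 | 0x035000 | 0x000A40 | 0x000028
      = 0xEF5A68
Bytes: (v>>16)&0xFF=EF, (v>>8)&0xFF=5A, v&0xFF=68

Answer: 0xEF5A68 EF 5A 68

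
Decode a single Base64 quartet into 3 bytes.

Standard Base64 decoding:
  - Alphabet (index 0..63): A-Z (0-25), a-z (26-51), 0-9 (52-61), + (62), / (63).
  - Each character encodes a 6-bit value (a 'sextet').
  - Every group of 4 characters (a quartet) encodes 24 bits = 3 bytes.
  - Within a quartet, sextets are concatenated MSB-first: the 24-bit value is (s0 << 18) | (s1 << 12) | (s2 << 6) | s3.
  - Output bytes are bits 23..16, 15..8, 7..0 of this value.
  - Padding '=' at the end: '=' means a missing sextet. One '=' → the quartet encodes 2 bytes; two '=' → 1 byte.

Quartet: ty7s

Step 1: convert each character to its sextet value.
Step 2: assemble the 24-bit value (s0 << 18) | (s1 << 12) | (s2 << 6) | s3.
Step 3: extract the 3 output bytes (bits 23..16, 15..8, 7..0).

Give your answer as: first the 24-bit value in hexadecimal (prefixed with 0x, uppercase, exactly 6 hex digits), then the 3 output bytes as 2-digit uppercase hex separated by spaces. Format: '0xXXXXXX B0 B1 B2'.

Sextets: t=45, y=50, 7=59, s=44
24-bit: (45<<18) | (50<<12) | (59<<6) | 44
      = 0xB40000 | 0x032000 | 0x000EC0 | 0x00002C
      = 0xB72EEC
Bytes: (v>>16)&0xFF=B7, (v>>8)&0xFF=2E, v&0xFF=EC

Answer: 0xB72EEC B7 2E EC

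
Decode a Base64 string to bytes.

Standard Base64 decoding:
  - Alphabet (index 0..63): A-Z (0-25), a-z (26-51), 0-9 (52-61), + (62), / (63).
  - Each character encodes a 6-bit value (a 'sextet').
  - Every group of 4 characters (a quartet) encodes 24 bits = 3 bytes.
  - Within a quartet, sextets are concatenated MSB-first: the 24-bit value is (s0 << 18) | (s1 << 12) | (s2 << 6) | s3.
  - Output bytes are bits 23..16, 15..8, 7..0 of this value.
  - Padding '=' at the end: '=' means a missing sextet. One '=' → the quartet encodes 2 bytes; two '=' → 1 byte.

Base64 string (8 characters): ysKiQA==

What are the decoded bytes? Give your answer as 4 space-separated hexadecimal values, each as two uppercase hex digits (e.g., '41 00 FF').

Answer: CA C2 A2 40

Derivation:
After char 0 ('y'=50): chars_in_quartet=1 acc=0x32 bytes_emitted=0
After char 1 ('s'=44): chars_in_quartet=2 acc=0xCAC bytes_emitted=0
After char 2 ('K'=10): chars_in_quartet=3 acc=0x32B0A bytes_emitted=0
After char 3 ('i'=34): chars_in_quartet=4 acc=0xCAC2A2 -> emit CA C2 A2, reset; bytes_emitted=3
After char 4 ('Q'=16): chars_in_quartet=1 acc=0x10 bytes_emitted=3
After char 5 ('A'=0): chars_in_quartet=2 acc=0x400 bytes_emitted=3
Padding '==': partial quartet acc=0x400 -> emit 40; bytes_emitted=4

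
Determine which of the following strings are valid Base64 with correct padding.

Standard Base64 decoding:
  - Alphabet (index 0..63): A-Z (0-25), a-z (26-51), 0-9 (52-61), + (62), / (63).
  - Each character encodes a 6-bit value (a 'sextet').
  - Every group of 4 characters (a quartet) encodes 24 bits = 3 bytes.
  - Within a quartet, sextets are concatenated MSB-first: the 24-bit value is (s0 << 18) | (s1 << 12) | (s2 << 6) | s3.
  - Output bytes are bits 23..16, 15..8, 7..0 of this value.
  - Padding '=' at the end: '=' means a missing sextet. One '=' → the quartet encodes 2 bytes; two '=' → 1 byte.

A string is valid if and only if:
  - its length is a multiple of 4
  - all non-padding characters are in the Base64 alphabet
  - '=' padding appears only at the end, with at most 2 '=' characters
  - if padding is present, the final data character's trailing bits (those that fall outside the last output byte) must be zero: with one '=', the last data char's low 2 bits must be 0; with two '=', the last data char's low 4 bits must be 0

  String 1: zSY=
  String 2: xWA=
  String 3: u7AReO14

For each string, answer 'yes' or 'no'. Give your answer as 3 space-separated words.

String 1: 'zSY=' → valid
String 2: 'xWA=' → valid
String 3: 'u7AReO14' → valid

Answer: yes yes yes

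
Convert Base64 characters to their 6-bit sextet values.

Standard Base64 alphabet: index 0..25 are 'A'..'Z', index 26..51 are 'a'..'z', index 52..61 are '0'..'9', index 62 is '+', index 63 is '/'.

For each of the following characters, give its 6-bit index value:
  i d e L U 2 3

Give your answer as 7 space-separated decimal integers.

Answer: 34 29 30 11 20 54 55

Derivation:
'i': a..z range, 26 + ord('i') − ord('a') = 34
'd': a..z range, 26 + ord('d') − ord('a') = 29
'e': a..z range, 26 + ord('e') − ord('a') = 30
'L': A..Z range, ord('L') − ord('A') = 11
'U': A..Z range, ord('U') − ord('A') = 20
'2': 0..9 range, 52 + ord('2') − ord('0') = 54
'3': 0..9 range, 52 + ord('3') − ord('0') = 55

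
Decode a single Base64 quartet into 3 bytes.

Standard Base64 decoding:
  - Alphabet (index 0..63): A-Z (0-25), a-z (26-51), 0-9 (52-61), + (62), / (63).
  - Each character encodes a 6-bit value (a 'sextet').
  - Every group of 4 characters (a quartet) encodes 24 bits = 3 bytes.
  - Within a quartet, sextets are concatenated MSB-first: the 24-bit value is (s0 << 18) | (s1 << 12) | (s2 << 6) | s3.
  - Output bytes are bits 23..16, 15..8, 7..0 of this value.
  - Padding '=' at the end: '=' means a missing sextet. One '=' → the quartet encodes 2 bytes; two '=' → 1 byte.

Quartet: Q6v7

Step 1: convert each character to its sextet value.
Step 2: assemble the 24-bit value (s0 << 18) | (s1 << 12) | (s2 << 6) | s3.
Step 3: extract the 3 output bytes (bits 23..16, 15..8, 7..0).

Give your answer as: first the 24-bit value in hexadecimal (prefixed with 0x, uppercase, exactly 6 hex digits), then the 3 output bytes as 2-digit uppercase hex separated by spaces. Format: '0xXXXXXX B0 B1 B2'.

Answer: 0x43ABFB 43 AB FB

Derivation:
Sextets: Q=16, 6=58, v=47, 7=59
24-bit: (16<<18) | (58<<12) | (47<<6) | 59
      = 0x400000 | 0x03A000 | 0x000BC0 | 0x00003B
      = 0x43ABFB
Bytes: (v>>16)&0xFF=43, (v>>8)&0xFF=AB, v&0xFF=FB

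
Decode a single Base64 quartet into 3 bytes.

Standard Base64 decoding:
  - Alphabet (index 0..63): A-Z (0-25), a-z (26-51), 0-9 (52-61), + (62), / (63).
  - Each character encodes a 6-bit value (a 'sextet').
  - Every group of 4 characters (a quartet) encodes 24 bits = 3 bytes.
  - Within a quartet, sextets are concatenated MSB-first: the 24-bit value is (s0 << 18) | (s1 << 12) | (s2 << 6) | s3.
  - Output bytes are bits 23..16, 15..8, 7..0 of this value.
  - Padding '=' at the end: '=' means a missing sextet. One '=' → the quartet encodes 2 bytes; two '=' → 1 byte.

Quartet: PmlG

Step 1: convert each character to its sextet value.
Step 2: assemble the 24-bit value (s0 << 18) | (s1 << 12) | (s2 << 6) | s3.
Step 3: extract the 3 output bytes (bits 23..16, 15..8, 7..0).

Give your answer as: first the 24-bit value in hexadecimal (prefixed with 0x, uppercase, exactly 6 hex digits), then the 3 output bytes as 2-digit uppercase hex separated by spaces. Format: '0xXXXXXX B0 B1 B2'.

Sextets: P=15, m=38, l=37, G=6
24-bit: (15<<18) | (38<<12) | (37<<6) | 6
      = 0x3C0000 | 0x026000 | 0x000940 | 0x000006
      = 0x3E6946
Bytes: (v>>16)&0xFF=3E, (v>>8)&0xFF=69, v&0xFF=46

Answer: 0x3E6946 3E 69 46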